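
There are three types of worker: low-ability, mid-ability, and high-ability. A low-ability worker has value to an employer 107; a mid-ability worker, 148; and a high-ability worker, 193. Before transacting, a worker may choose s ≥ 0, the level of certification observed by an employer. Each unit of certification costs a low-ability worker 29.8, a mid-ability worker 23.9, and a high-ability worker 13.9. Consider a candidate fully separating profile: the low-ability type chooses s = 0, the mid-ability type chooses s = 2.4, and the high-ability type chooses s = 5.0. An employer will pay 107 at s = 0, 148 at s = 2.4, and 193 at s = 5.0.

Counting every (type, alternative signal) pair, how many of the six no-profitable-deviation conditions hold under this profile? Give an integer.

Low-ability (own payoff 107): to s=2.4 gives 148 − 29.8×2.4 = 76.48 → no gain ✓; to s=5.0 gives 193 − 29.8×5.0 = 44 → no gain ✓.
High-ability (own payoff 193 − 13.9×5.0 = 123.5): to s=0 gives 107 → no gain ✓; to s=2.4 gives 148 − 13.9×2.4 = 114.64 → no gain ✓.
Mid-ability (own payoff 148 − 23.9×2.4 = 90.64): to s=0 gives 107 → profitable ✗; to s=5.0 gives 193 − 23.9×5.0 = 73.5 → no gain ✓.
5 of the 6 constraints hold; not an equilibrium.

5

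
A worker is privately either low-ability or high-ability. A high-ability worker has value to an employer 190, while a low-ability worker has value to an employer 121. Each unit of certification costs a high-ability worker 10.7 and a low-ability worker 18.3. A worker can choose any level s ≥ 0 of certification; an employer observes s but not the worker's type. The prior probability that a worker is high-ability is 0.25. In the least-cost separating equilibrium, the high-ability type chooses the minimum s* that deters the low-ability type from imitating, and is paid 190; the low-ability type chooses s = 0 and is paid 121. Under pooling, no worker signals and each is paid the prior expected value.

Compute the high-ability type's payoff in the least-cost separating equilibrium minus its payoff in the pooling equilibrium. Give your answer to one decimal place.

11.4

Least-cost separating signal: s* solves 121 = 190 − 18.3·s*, so s* = (190 − 121)/18.3 ≈ 3.7705.
High-ability type's separating payoff: 190 − 10.7 × s* = 190 − 10.7 × (190 − 121)/18.3 = 190 − 738.3/18.3 ≈ 149.656.
Pooling payoff: 0.25 × 190 + 0.75 × 121 = 138.25.
Difference: 149.656 − 138.25 = 11.406, i.e. 11.4 to one decimal place.
The high-ability type prefers to separate.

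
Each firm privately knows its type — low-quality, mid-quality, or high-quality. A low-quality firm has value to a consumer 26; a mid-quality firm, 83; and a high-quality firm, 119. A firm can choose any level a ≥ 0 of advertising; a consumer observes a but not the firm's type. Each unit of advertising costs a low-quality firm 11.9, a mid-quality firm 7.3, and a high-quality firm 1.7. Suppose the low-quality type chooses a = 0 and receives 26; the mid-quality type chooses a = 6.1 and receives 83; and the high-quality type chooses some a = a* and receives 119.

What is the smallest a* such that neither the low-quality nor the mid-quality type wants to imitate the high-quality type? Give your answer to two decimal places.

Mid-quality type (on-path payoff 83 − 7.3×6.1 = 38.47) won't mimic when 38.47 ≥ 119 − 7.3·a*, i.e. a* ≥ 11.03.
Low-quality type (on-path payoff 26) won't mimic when 26 ≥ 119 − 11.9·a*, i.e. a* ≥ 7.82.
Both must hold, so a* = max(7.82, 11.03) = 11.03. The mid-quality type's constraint binds.

11.03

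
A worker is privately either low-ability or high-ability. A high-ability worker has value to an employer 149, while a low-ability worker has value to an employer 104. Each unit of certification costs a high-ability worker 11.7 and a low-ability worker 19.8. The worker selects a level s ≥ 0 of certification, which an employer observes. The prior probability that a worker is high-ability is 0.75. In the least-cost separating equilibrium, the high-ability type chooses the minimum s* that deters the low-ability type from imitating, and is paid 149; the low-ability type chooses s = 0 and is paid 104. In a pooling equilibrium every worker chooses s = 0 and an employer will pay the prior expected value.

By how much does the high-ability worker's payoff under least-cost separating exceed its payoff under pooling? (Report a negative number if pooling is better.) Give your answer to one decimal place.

Least-cost separating signal: s* solves 104 = 149 − 19.8·s*, so s* = (149 − 104)/19.8 ≈ 2.2727.
High-ability type's separating payoff: 149 − 11.7 × s* = 149 − 11.7 × (149 − 104)/19.8 = 149 − 526.5/19.8 ≈ 122.409.
Pooling payoff: 0.75 × 149 + 0.25 × 104 = 137.75.
Difference: 122.409 − 137.75 = -15.341, i.e. -15.3 to one decimal place.
The high-ability type would prefer the pooling outcome.

-15.3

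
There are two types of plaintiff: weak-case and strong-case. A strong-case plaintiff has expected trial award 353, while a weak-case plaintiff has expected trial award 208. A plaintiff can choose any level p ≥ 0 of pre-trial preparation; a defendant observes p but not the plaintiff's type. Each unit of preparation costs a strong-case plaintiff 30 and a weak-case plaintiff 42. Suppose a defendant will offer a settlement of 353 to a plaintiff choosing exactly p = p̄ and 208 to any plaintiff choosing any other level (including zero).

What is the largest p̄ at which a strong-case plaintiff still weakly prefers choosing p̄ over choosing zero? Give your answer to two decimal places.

4.83

Choosing p̄ yields the strong-case type 353 − 30·p̄; choosing zero yields 208.
The strong-case type is indifferent at 353 − 30·p̄ = 208, i.e. p̄ = (353 − 208) / 30 ≈ 4.83.
For any p̄ above 4.83 the strong-case type would rather pool at zero, so separation collapses.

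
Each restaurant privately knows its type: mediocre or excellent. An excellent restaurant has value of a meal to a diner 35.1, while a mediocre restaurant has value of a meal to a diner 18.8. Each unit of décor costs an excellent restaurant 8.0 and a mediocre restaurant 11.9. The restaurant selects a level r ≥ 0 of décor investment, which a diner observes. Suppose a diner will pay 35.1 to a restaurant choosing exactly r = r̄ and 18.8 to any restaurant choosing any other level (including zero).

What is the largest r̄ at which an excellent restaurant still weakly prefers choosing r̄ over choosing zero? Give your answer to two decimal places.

Choosing r̄ yields the excellent type 35.1 − 8.0·r̄; choosing zero yields 18.8.
The excellent type is indifferent at 35.1 − 8.0·r̄ = 18.8, i.e. r̄ = (35.1 − 18.8) / 8.0 ≈ 2.04.
For any r̄ above 2.04 the excellent type would rather pool at zero, so separation collapses.

2.04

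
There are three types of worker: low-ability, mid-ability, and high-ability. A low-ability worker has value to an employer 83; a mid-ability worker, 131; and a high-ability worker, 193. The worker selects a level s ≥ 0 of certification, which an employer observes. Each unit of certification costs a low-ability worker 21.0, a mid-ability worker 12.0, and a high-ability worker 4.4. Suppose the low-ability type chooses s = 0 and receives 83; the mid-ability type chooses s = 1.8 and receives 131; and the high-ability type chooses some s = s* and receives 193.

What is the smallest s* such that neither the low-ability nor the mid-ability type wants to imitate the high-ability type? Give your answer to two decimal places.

6.97

Mid-ability type (on-path payoff 131 − 12.0×1.8 = 109.4) won't mimic when 109.4 ≥ 193 − 12.0·s*, i.e. s* ≥ 6.97.
Low-ability type (on-path payoff 83) won't mimic when 83 ≥ 193 − 21.0·s*, i.e. s* ≥ 5.24.
Both must hold, so s* = max(5.24, 6.97) = 6.97. The mid-ability type's constraint binds.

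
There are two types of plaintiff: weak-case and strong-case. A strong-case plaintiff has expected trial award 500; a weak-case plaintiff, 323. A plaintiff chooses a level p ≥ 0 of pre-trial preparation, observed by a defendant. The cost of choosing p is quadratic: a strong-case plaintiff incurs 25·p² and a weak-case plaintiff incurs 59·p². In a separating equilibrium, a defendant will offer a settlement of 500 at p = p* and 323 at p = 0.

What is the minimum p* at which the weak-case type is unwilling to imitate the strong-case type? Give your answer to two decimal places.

The weak-case type at p = 0 receives 323; imitating at p* yields 500 − 59·p*².
Indifference: 323 = 500 − 59·p*², so p*² = (500 − 323) / 59 = 3.
p* = √3 ≈ 1.73.

1.73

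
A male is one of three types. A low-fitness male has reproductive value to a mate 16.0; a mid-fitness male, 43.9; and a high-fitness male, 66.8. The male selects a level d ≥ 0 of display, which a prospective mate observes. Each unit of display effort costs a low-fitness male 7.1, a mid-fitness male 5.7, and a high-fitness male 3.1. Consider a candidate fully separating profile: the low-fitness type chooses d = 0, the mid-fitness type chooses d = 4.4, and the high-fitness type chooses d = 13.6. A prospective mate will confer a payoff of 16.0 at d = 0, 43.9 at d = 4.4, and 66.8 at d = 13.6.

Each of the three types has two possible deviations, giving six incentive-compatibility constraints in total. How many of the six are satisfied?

5

Mid-fitness (own payoff 43.9 − 5.7×4.4 = 18.82): to d=0 gives 16.0 → no gain ✓; to d=13.6 gives 66.8 − 5.7×13.6 = -10.72 → no gain ✓.
Low-fitness (own payoff 16.0): to d=4.4 gives 43.9 − 7.1×4.4 = 12.66 → no gain ✓; to d=13.6 gives 66.8 − 7.1×13.6 = -29.76 → no gain ✓.
High-fitness (own payoff 66.8 − 3.1×13.6 = 24.64): to d=0 gives 16.0 → no gain ✓; to d=4.4 gives 43.9 − 3.1×4.4 = 30.26 → profitable ✗.
5 of the 6 constraints hold; not an equilibrium.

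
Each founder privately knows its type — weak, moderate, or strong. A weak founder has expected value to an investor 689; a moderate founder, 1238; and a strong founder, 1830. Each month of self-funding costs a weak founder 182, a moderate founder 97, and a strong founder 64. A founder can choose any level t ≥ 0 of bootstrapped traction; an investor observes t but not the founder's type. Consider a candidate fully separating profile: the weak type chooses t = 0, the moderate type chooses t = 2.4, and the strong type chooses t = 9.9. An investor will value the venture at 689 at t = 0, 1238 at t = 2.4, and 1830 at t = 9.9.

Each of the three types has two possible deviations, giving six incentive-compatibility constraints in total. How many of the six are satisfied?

5

Strong (own payoff 1830 − 64×9.9 = 1196.4): to t=0 gives 689 → no gain ✓; to t=2.4 gives 1238 − 64×2.4 = 1084.4 → no gain ✓.
Weak (own payoff 689): to t=2.4 gives 1238 − 182×2.4 = 801.2 → profitable ✗; to t=9.9 gives 1830 − 182×9.9 = 28.2 → no gain ✓.
Moderate (own payoff 1238 − 97×2.4 = 1005.2): to t=0 gives 689 → no gain ✓; to t=9.9 gives 1830 − 97×9.9 = 869.7 → no gain ✓.
5 of the 6 constraints hold; not an equilibrium.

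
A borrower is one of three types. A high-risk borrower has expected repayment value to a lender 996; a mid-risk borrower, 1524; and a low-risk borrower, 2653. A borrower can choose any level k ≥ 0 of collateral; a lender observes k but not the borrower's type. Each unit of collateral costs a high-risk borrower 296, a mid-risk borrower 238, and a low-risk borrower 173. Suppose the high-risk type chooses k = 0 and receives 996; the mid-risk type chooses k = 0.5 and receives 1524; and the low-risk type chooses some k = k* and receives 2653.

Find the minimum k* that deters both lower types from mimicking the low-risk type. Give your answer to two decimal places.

5.60

Mid-risk type (on-path payoff 1524 − 238×0.5 = 1405) won't mimic when 1405 ≥ 2653 − 238·k*, i.e. k* ≥ 5.24.
High-risk type (on-path payoff 996) won't mimic when 996 ≥ 2653 − 296·k*, i.e. k* ≥ 5.60.
Both must hold, so k* = max(5.60, 5.24) = 5.60. The high-risk type's constraint binds.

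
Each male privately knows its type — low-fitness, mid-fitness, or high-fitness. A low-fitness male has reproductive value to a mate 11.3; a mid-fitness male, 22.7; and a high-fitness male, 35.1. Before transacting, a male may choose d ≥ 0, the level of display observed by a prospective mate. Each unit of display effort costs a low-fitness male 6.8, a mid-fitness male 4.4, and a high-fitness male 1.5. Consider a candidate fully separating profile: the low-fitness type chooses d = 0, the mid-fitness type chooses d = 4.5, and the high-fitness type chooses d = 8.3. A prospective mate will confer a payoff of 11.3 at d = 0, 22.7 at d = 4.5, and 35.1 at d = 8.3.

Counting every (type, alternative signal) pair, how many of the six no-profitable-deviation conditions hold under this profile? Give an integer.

5

High-fitness (own payoff 35.1 − 1.5×8.3 = 22.65): to d=0 gives 11.3 → no gain ✓; to d=4.5 gives 22.7 − 1.5×4.5 = 15.95 → no gain ✓.
Low-fitness (own payoff 11.3): to d=4.5 gives 22.7 − 6.8×4.5 = -7.9 → no gain ✓; to d=8.3 gives 35.1 − 6.8×8.3 = -21.34 → no gain ✓.
Mid-fitness (own payoff 22.7 − 4.4×4.5 = 2.9): to d=0 gives 11.3 → profitable ✗; to d=8.3 gives 35.1 − 4.4×8.3 = -1.42 → no gain ✓.
5 of the 6 constraints hold; not an equilibrium.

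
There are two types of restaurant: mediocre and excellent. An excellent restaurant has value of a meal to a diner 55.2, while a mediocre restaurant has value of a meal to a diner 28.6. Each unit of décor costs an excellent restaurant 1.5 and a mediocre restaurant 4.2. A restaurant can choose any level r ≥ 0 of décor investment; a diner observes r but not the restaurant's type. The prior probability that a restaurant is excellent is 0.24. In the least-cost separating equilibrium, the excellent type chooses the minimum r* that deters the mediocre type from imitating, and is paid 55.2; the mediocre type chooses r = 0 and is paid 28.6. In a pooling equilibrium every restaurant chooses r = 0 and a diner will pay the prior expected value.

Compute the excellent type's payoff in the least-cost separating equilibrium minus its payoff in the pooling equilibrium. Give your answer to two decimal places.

Least-cost separating signal: r* solves 28.6 = 55.2 − 4.2·r*, so r* = (55.2 − 28.6)/4.2 ≈ 6.3333.
Excellent type's separating payoff: 55.2 − 1.5 × r* = 55.2 − 1.5 × (55.2 − 28.6)/4.2 = 55.2 − 39.9/4.2 = 45.7.
Pooling payoff: 0.24 × 55.2 + 0.76 × 28.6 = 34.984.
Difference: 45.7 − 34.984 = 10.716, i.e. 10.72 to two decimal places.
The excellent type prefers to separate.

10.72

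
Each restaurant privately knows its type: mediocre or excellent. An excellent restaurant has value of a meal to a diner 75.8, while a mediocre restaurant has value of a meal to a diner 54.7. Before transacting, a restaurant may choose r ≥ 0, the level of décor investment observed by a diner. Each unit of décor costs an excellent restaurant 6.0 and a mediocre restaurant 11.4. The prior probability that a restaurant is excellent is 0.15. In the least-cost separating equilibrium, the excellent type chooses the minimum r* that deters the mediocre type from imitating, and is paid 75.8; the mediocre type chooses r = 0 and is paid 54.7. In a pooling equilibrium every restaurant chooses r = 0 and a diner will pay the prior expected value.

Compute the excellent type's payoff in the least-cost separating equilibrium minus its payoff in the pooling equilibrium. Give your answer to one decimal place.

Least-cost separating signal: r* solves 54.7 = 75.8 − 11.4·r*, so r* = (75.8 − 54.7)/11.4 ≈ 1.8509.
Excellent type's separating payoff: 75.8 − 6.0 × r* = 75.8 − 6.0 × (75.8 − 54.7)/11.4 = 75.8 − 126.6/11.4 ≈ 64.695.
Pooling payoff: 0.15 × 75.8 + 0.85 × 54.7 = 57.865.
Difference: 64.695 − 57.865 = 6.83, i.e. 6.8 to one decimal place.
The excellent type prefers to separate.

6.8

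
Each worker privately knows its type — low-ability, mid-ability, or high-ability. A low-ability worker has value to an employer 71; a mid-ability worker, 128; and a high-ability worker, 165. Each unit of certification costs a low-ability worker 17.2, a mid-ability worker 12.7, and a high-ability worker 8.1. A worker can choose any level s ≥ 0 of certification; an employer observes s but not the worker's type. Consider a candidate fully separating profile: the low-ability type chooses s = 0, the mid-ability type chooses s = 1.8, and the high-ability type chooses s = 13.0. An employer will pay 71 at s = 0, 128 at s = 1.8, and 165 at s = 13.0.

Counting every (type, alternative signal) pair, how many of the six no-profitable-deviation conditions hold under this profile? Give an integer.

Mid-ability (own payoff 128 − 12.7×1.8 = 105.14): to s=0 gives 71 → no gain ✓; to s=13.0 gives 165 − 12.7×13.0 = -0.1 → no gain ✓.
Low-ability (own payoff 71): to s=1.8 gives 128 − 17.2×1.8 = 97.04 → profitable ✗; to s=13.0 gives 165 − 17.2×13.0 = -58.6 → no gain ✓.
High-ability (own payoff 165 − 8.1×13.0 = 59.7): to s=0 gives 71 → profitable ✗; to s=1.8 gives 128 − 8.1×1.8 = 113.42 → profitable ✗.
3 of the 6 constraints hold; not an equilibrium.

3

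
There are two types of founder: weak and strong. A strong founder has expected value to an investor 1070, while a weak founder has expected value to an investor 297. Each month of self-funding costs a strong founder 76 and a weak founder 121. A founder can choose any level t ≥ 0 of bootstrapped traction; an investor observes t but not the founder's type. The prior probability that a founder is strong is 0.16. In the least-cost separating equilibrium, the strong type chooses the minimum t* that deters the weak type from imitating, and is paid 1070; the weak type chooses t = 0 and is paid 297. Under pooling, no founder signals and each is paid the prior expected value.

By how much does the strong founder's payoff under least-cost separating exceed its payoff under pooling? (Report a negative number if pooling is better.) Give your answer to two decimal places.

163.80

Least-cost separating signal: t* solves 297 = 1070 − 121·t*, so t* = (1070 − 297)/121 ≈ 6.3884.
Strong type's separating payoff: 1070 − 76 × t* = 1070 − 76 × (1070 − 297)/121 = 1070 − 58748/121 ≈ 584.4793.
Pooling payoff: 0.16 × 1070 + 0.84 × 297 = 420.68.
Difference: 584.4793 − 420.68 = 163.7993, i.e. 163.80 to two decimal places.
The strong type prefers to separate.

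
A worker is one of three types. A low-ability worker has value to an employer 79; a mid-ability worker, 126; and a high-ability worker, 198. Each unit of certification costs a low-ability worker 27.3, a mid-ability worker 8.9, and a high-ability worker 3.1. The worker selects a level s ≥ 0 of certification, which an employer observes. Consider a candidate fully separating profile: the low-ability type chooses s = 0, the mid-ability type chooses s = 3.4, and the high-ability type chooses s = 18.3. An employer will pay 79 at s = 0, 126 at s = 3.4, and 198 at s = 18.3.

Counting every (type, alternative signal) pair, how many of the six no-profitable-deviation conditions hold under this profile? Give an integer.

Mid-ability (own payoff 126 − 8.9×3.4 = 95.74): to s=0 gives 79 → no gain ✓; to s=18.3 gives 198 − 8.9×18.3 = 35.13 → no gain ✓.
High-ability (own payoff 198 − 3.1×18.3 = 141.27): to s=0 gives 79 → no gain ✓; to s=3.4 gives 126 − 3.1×3.4 = 115.46 → no gain ✓.
Low-ability (own payoff 79): to s=3.4 gives 126 − 27.3×3.4 = 33.18 → no gain ✓; to s=18.3 gives 198 − 27.3×18.3 = -301.59 → no gain ✓.
6 of the 6 constraints hold; this profile is a separating equilibrium.

6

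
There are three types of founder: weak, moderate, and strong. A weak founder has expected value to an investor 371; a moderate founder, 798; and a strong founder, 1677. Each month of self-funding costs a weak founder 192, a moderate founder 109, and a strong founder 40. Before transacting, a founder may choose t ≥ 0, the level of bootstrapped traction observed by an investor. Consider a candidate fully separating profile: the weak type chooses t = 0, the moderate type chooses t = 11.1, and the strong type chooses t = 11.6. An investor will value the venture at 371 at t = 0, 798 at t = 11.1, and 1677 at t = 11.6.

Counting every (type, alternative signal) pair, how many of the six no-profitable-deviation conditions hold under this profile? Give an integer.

4

Weak (own payoff 371): to t=11.1 gives 798 − 192×11.1 = -1333.2 → no gain ✓; to t=11.6 gives 1677 − 192×11.6 = -550.2 → no gain ✓.
Strong (own payoff 1677 − 40×11.6 = 1213): to t=0 gives 371 → no gain ✓; to t=11.1 gives 798 − 40×11.1 = 354 → no gain ✓.
Moderate (own payoff 798 − 109×11.1 = -411.9): to t=0 gives 371 → profitable ✗; to t=11.6 gives 1677 − 109×11.6 = 412.6 → profitable ✗.
4 of the 6 constraints hold; not an equilibrium.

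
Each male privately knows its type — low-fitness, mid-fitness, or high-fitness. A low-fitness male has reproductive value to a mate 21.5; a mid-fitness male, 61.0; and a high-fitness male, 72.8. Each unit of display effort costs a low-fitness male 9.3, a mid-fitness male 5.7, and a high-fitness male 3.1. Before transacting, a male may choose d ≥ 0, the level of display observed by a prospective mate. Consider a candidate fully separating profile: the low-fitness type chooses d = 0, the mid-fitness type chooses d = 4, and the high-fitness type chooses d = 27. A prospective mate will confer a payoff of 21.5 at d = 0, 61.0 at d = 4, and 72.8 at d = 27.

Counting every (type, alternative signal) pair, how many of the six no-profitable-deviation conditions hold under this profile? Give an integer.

3

High-fitness (own payoff 72.8 − 3.1×27 = -10.9): to d=0 gives 21.5 → profitable ✗; to d=4 gives 61.0 − 3.1×4 = 48.6 → profitable ✗.
Low-fitness (own payoff 21.5): to d=4 gives 61.0 − 9.3×4 = 23.8 → profitable ✗; to d=27 gives 72.8 − 9.3×27 = -178.3 → no gain ✓.
Mid-fitness (own payoff 61.0 − 5.7×4 = 38.2): to d=0 gives 21.5 → no gain ✓; to d=27 gives 72.8 − 5.7×27 = -81.1 → no gain ✓.
3 of the 6 constraints hold; not an equilibrium.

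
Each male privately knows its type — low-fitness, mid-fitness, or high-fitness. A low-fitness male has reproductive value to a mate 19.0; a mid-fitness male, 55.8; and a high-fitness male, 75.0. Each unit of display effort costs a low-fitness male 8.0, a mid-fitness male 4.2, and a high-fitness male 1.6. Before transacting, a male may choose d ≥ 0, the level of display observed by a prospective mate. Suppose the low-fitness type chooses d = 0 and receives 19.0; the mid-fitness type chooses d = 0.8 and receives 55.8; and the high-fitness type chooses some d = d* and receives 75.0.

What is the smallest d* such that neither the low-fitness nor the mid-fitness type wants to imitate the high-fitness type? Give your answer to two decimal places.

7.00

Low-fitness type (on-path payoff 19.0) won't mimic when 19.0 ≥ 75.0 − 8.0·d*, i.e. d* ≥ 7.00.
Mid-fitness type (on-path payoff 55.8 − 4.2×0.8 = 52.44) won't mimic when 52.44 ≥ 75.0 − 4.2·d*, i.e. d* ≥ 5.37.
Both must hold, so d* = max(7.00, 5.37) = 7.00. The low-fitness type's constraint binds.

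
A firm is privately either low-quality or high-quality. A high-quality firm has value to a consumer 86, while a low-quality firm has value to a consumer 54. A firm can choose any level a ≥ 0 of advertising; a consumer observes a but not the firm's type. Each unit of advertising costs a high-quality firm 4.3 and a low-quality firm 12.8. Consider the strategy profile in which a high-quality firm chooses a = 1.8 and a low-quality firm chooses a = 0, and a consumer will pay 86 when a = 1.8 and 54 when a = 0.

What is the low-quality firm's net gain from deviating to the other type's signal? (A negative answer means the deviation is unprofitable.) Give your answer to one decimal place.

9.0

Playing a = 0 the low-quality firm receives 54.
Deviating to a = 1.8 brings payment 86 at cost 12.8 × 1.8 = 23.04, netting 62.96.
Gain from deviating: 62.96 − 54 = 8.96, i.e. 9.0 to one decimal place.
The gain is positive, so the low-quality type's incentive-compatibility constraint is violated — this profile is not a separating equilibrium.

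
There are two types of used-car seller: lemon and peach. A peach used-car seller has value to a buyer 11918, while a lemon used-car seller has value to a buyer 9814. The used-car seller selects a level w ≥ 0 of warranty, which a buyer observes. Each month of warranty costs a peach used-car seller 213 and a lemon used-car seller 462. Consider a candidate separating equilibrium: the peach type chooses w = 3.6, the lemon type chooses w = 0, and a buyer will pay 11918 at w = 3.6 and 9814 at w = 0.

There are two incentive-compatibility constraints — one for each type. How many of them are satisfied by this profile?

1

Peach type: signal → 11918 − 213 × 3.6 = 11151.2; deviate to 0 → 9814. IC holds (11151.2 ≥ 9814).
Lemon type: stay at 0 → 9814; mimic → 11918 − 462 × 3.6 = 10254.8. IC fails (9814 < 10254.8).
1 of 2 constraints hold, so this profile is not an equilibrium.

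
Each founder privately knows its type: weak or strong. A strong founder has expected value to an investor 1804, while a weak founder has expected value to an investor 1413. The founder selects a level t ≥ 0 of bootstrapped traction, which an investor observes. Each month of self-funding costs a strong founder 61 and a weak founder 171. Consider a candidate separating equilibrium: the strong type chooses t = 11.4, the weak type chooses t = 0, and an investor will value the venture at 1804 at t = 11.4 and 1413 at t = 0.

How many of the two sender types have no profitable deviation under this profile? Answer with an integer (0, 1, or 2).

Weak type: stay at 0 → 1413; mimic → 1804 − 171 × 11.4 = -145.4. IC holds (1413 ≥ -145.4).
Strong type: signal → 1804 − 61 × 11.4 = 1108.6; deviate to 0 → 1413. IC fails (1108.6 < 1413).
1 of 2 constraints hold, so this profile is not an equilibrium.

1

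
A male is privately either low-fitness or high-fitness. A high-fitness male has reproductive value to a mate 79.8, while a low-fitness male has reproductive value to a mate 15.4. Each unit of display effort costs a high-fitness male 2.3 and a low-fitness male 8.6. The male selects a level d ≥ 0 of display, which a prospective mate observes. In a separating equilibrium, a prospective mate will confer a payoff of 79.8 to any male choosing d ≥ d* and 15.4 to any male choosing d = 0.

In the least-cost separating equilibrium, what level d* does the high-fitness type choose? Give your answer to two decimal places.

7.49

A low-fitness male choosing d = 0 receives 15.4.
Imitating at d* instead would pay 79.8 at cost 8.6·d*, netting 79.8 − 8.6·d*.
Indifference: 15.4 = 79.8 − 8.6·d*, so d* = (79.8 − 15.4) / 8.6 ≈ 7.49.
At d* the low-fitness type's incentive constraint just binds; the high-fitness type strictly prefers d* since its per-unit cost is lower.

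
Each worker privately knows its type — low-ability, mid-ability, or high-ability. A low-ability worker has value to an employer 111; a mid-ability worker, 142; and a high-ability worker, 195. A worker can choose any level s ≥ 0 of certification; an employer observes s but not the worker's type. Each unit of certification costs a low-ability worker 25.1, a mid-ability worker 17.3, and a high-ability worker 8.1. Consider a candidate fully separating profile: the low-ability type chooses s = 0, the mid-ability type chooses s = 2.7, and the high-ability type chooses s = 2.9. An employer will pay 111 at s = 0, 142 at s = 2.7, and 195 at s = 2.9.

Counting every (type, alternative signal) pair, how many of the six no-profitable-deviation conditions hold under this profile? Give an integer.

Mid-ability (own payoff 142 − 17.3×2.7 = 95.29): to s=0 gives 111 → profitable ✗; to s=2.9 gives 195 − 17.3×2.9 = 144.83 → profitable ✗.
Low-ability (own payoff 111): to s=2.7 gives 142 − 25.1×2.7 = 74.23 → no gain ✓; to s=2.9 gives 195 − 25.1×2.9 = 122.21 → profitable ✗.
High-ability (own payoff 195 − 8.1×2.9 = 171.51): to s=0 gives 111 → no gain ✓; to s=2.7 gives 142 − 8.1×2.7 = 120.13 → no gain ✓.
3 of the 6 constraints hold; not an equilibrium.

3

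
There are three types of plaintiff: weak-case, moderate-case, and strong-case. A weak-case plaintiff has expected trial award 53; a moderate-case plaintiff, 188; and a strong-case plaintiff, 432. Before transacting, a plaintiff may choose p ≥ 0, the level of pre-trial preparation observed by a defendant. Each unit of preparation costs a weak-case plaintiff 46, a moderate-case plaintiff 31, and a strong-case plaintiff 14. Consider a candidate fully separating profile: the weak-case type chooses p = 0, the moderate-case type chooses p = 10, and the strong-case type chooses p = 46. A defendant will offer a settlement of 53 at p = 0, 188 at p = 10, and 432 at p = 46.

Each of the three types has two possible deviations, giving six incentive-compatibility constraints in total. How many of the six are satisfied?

Strong-case (own payoff 432 − 14×46 = -212): to p=0 gives 53 → profitable ✗; to p=10 gives 188 − 14×10 = 48 → profitable ✗.
Weak-case (own payoff 53): to p=10 gives 188 − 46×10 = -272 → no gain ✓; to p=46 gives 432 − 46×46 = -1684 → no gain ✓.
Moderate-case (own payoff 188 − 31×10 = -122): to p=0 gives 53 → profitable ✗; to p=46 gives 432 − 31×46 = -994 → no gain ✓.
3 of the 6 constraints hold; not an equilibrium.

3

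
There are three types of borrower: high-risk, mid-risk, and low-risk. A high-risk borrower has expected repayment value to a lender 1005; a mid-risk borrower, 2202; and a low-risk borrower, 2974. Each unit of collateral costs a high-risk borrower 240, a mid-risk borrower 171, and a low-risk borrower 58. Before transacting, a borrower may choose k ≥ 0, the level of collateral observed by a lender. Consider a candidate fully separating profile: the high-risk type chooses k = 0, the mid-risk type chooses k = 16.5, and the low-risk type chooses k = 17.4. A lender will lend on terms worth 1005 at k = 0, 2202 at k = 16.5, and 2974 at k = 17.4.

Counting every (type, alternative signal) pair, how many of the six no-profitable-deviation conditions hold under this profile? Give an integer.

4

Low-risk (own payoff 2974 − 58×17.4 = 1964.8): to k=0 gives 1005 → no gain ✓; to k=16.5 gives 2202 − 58×16.5 = 1245 → no gain ✓.
High-risk (own payoff 1005): to k=16.5 gives 2202 − 240×16.5 = -1758 → no gain ✓; to k=17.4 gives 2974 − 240×17.4 = -1202 → no gain ✓.
Mid-risk (own payoff 2202 − 171×16.5 = -619.5): to k=0 gives 1005 → profitable ✗; to k=17.4 gives 2974 − 171×17.4 = -1.4 → profitable ✗.
4 of the 6 constraints hold; not an equilibrium.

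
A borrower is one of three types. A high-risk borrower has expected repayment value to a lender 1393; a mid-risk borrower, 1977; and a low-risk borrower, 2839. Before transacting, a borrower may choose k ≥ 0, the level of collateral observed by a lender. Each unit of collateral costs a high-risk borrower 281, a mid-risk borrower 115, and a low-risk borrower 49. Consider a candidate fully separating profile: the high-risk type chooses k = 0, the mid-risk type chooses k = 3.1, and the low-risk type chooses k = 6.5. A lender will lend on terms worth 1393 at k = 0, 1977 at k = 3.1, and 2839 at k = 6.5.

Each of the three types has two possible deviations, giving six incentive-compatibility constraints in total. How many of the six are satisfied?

5

Low-risk (own payoff 2839 − 49×6.5 = 2520.5): to k=0 gives 1393 → no gain ✓; to k=3.1 gives 1977 − 49×3.1 = 1825.1 → no gain ✓.
Mid-risk (own payoff 1977 − 115×3.1 = 1620.5): to k=0 gives 1393 → no gain ✓; to k=6.5 gives 2839 − 115×6.5 = 2091.5 → profitable ✗.
High-risk (own payoff 1393): to k=3.1 gives 1977 − 281×3.1 = 1105.9 → no gain ✓; to k=6.5 gives 2839 − 281×6.5 = 1012.5 → no gain ✓.
5 of the 6 constraints hold; not an equilibrium.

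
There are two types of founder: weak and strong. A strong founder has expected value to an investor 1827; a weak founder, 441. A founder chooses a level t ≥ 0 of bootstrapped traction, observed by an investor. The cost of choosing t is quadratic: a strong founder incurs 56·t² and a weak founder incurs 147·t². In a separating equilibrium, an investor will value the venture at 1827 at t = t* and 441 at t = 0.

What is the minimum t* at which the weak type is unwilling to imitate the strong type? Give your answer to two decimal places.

3.07

The weak type at t = 0 receives 441; imitating at t* yields 1827 − 147·t*².
Indifference: 441 = 1827 − 147·t*², so t*² = (1827 − 441) / 147 ≈ 9.4286.
t* = √9.4286 ≈ 3.07.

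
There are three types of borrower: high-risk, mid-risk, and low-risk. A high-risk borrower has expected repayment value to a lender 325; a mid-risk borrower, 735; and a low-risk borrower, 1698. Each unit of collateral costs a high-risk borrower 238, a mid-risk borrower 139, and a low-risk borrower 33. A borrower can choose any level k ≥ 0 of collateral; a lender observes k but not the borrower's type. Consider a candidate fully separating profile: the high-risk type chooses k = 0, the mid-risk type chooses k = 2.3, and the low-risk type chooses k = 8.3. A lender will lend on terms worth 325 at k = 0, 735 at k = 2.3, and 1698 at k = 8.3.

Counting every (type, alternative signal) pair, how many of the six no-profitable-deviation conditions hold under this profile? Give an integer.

5

Low-risk (own payoff 1698 − 33×8.3 = 1424.1): to k=0 gives 325 → no gain ✓; to k=2.3 gives 735 − 33×2.3 = 659.1 → no gain ✓.
High-risk (own payoff 325): to k=2.3 gives 735 − 238×2.3 = 187.6 → no gain ✓; to k=8.3 gives 1698 − 238×8.3 = -277.4 → no gain ✓.
Mid-risk (own payoff 735 − 139×2.3 = 415.3): to k=0 gives 325 → no gain ✓; to k=8.3 gives 1698 − 139×8.3 = 544.3 → profitable ✗.
5 of the 6 constraints hold; not an equilibrium.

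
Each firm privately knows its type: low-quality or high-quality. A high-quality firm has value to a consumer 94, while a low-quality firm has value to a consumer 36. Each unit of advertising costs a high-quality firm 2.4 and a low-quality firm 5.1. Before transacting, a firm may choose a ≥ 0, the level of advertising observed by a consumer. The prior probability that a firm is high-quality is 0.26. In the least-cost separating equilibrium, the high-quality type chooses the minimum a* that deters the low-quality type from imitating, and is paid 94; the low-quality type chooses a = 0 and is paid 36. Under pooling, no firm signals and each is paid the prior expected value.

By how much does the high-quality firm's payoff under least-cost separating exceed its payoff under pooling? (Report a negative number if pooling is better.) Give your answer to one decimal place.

Least-cost separating signal: a* solves 36 = 94 − 5.1·a*, so a* = (94 − 36)/5.1 ≈ 11.3725.
High-quality type's separating payoff: 94 − 2.4 × a* = 94 − 2.4 × (94 − 36)/5.1 = 94 − 139.2/5.1 ≈ 66.706.
Pooling payoff: 0.26 × 94 + 0.74 × 36 = 51.08.
Difference: 66.706 − 51.08 = 15.626, i.e. 15.6 to one decimal place.
The high-quality type prefers to separate.

15.6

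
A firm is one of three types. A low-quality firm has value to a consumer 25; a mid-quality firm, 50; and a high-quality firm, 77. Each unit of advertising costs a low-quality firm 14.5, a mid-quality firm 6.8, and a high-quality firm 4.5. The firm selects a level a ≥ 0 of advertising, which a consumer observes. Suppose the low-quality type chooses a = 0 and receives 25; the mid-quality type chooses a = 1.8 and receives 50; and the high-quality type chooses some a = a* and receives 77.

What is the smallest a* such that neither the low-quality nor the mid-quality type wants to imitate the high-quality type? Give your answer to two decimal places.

Low-quality type (on-path payoff 25) won't mimic when 25 ≥ 77 − 14.5·a*, i.e. a* ≥ 3.59.
Mid-quality type (on-path payoff 50 − 6.8×1.8 = 37.76) won't mimic when 37.76 ≥ 77 − 6.8·a*, i.e. a* ≥ 5.77.
Both must hold, so a* = max(3.59, 5.77) = 5.77. The mid-quality type's constraint binds.

5.77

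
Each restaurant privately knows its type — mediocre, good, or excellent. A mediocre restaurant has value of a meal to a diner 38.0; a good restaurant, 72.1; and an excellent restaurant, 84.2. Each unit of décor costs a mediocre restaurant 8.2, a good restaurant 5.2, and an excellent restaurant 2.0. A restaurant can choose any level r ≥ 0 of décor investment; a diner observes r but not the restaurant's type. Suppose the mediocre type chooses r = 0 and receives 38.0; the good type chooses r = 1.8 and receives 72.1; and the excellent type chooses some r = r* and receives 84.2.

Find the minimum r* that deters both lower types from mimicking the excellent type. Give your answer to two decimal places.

Mediocre type (on-path payoff 38.0) won't mimic when 38.0 ≥ 84.2 − 8.2·r*, i.e. r* ≥ 5.63.
Good type (on-path payoff 72.1 − 5.2×1.8 = 62.74) won't mimic when 62.74 ≥ 84.2 − 5.2·r*, i.e. r* ≥ 4.13.
Both must hold, so r* = max(5.63, 4.13) = 5.63. The mediocre type's constraint binds.

5.63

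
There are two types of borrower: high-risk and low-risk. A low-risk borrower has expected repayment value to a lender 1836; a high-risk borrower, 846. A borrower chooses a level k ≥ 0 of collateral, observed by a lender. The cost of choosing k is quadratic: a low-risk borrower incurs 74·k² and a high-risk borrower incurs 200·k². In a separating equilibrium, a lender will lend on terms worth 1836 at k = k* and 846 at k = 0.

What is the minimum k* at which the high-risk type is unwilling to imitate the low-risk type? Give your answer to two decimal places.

The high-risk type at k = 0 receives 846; imitating at k* yields 1836 − 200·k*².
Indifference: 846 = 1836 − 200·k*², so k*² = (1836 − 846) / 200 = 4.95.
k* = √4.95 ≈ 2.22.

2.22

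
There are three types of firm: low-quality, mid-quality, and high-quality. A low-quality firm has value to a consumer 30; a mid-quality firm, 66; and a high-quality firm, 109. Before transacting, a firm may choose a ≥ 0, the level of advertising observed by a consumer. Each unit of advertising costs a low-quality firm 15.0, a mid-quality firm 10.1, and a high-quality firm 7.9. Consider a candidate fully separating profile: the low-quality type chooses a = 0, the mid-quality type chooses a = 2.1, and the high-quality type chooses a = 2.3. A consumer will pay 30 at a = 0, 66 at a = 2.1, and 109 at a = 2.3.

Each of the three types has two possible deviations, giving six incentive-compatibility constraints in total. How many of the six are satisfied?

3

Low-quality (own payoff 30): to a=2.1 gives 66 − 15.0×2.1 = 34.5 → profitable ✗; to a=2.3 gives 109 − 15.0×2.3 = 74.5 → profitable ✗.
High-quality (own payoff 109 − 7.9×2.3 = 90.83): to a=0 gives 30 → no gain ✓; to a=2.1 gives 66 − 7.9×2.1 = 49.41 → no gain ✓.
Mid-quality (own payoff 66 − 10.1×2.1 = 44.79): to a=0 gives 30 → no gain ✓; to a=2.3 gives 109 − 10.1×2.3 = 85.77 → profitable ✗.
3 of the 6 constraints hold; not an equilibrium.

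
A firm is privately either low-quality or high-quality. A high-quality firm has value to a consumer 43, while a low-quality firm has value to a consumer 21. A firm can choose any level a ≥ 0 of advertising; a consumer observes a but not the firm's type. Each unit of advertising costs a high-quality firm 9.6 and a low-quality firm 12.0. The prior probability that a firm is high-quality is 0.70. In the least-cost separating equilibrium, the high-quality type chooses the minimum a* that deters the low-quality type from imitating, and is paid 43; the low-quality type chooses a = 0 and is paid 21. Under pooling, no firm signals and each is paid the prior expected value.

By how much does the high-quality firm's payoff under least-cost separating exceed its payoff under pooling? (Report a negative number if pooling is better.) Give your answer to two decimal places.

-11.00

Least-cost separating signal: a* solves 21 = 43 − 12.0·a*, so a* = (43 − 21)/12.0 ≈ 1.8333.
High-quality type's separating payoff: 43 − 9.6 × a* = 43 − 9.6 × (43 − 21)/12.0 = 43 − 211.2/12.0 = 25.4.
Pooling payoff: 0.70 × 43 + 0.30 × 21 = 36.4.
Difference: 25.4 − 36.4 = -11.00.
The high-quality type would prefer the pooling outcome.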